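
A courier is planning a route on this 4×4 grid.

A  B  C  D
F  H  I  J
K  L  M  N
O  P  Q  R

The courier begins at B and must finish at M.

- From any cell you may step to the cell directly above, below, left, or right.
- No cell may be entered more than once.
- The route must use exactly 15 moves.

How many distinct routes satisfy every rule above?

Need simple routes of exactly 15 moves from B to M (Manhattan distance 3, so 6 moves are spent on a detour and 6 undoing it).
Enumerating: B A F K O P L H I C D J N R Q M | B A F K O P Q R N J D C I H L M | B A F H L K O P Q R N J D C I M | B A F H I C D J N R Q P O K L M.
That gives 4 routes.

4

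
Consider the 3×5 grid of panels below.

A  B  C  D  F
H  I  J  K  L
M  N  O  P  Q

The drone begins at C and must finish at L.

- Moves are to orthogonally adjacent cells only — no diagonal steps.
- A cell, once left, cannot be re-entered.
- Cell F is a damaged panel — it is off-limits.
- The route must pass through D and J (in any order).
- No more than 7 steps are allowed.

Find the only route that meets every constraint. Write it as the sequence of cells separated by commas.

C, D, K, J, O, P, Q, L

The 7-move cap with required stops at D, J leaves no slack for detours.
Route from C: right to D, down to K, left to J, down to O, 2× right (reaching Q), up to L — 7 moves in all.
Check: all required cells visited; 7 ≤ 7 moves.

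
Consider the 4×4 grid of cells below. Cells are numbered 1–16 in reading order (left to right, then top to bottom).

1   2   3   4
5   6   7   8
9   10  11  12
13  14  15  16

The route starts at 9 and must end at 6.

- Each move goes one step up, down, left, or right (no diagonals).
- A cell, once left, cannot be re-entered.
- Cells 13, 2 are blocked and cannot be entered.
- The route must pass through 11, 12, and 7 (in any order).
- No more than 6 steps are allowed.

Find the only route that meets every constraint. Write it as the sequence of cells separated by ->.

The 6-move cap with required stops at 11, 12, 7 leaves no slack for detours.
Route from 9: 3× right (reaching 12), up to 8, 2× left (reaching 6) — 6 moves in all.
Check: all required cells visited; 6 ≤ 6 moves.

9 -> 10 -> 11 -> 12 -> 8 -> 7 -> 6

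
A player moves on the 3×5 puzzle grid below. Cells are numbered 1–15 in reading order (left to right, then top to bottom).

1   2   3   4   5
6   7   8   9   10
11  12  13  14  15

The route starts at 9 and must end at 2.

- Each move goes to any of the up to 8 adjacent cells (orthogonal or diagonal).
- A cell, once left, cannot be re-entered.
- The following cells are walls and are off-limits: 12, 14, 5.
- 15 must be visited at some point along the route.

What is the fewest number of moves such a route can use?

5

Any route passes through 15 somewhere between 9 and 2. Summing Chebyshev distances along the two legs (9 → 15 → 2) gives a lower bound of 1 + 3 = 4 moves.
The shortest route satisfying every rule uses 5 moves: 9 → 15 → 10 → 4 → 3 → 2.
The bound of 4 isn't tight here; checking systematically, no route of length 4 through 4 satisfies every constraint, so 5 is the minimum.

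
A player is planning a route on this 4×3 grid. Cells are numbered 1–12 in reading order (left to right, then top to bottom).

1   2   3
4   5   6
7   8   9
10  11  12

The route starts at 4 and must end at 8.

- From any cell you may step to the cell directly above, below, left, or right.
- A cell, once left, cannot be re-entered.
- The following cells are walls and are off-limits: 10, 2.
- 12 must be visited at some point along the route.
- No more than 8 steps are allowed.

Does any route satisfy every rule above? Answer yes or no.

yes

One route that works: 4 → 5 → 6 → 9 → 12 → 11 → 8.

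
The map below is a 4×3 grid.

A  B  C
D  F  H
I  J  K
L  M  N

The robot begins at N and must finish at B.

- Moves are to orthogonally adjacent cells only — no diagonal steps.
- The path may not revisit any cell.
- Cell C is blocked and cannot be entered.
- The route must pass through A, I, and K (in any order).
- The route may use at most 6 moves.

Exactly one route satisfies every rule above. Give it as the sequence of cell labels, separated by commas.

Any route must reach A, I, and K and still end at B within 6 moves, so the order of the required stops is forced.
Route from N: up 1 to K, left 2 to I, up 2 to A, right 1 to B — 6 moves in all.
Check: all required cells visited; 6 ≤ 6 moves.

N, K, J, I, D, A, B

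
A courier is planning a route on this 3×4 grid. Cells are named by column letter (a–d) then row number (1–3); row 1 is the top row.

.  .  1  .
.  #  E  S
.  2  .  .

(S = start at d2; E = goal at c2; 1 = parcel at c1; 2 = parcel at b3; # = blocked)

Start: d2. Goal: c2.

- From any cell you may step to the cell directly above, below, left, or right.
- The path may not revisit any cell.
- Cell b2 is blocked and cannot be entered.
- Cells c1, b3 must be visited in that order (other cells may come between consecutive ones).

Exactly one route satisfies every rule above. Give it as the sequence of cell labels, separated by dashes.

The waypoints must appear in the order c1, b3, with no cell reused.
Route from d2: up to d1, 3× left (reaching a1), 2× down (reaching a3), 2× right (reaching c3), up to c2 — 9 moves in all.
Check: order respected (1 at step 2, 2 at step 7).

d2 - d1 - c1 - b1 - a1 - a2 - a3 - b3 - c3 - c2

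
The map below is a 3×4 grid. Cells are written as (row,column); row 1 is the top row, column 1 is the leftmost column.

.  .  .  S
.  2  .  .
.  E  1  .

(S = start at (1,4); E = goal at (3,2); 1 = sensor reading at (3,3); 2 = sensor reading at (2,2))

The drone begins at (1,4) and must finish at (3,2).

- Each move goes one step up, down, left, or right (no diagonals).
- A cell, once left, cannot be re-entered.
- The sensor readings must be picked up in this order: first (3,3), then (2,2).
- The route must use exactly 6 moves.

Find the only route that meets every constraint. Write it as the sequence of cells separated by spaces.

(1,4) (2,4) (3,4) (3,3) (2,3) (2,2) (3,2)

The waypoints must appear in the order (3,3), (2,2), with no cell reused.
Route from (1,4): down 2 to (3,4), left 1 to (3,3), up 1 to (2,3), left 1 to (2,2), down 1 to (3,2) — 6 moves in all.
Check: order respected (1 at step 3, 2 at step 5); 6 moves as required.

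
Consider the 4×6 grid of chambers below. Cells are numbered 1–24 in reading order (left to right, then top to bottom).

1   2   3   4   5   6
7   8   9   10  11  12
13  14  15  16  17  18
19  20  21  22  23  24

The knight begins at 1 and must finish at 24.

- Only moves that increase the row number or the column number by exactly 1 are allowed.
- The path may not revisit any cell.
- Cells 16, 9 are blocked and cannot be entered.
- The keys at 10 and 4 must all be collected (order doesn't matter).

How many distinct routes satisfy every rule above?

3

A right/down-only route from 1 to 24 makes exactly 3 down-moves and 5 right-moves in some order.
With no other constraints that would be C(8,3) = 56 routes.
A monotone route can only reach the required cells in the order 4, 10, so split there and multiply the segment counts (each segment already excludes blocked cells): 1→4: 1; 4→10: 1; 10→24: 3; product = 3.
That gives 3 routes.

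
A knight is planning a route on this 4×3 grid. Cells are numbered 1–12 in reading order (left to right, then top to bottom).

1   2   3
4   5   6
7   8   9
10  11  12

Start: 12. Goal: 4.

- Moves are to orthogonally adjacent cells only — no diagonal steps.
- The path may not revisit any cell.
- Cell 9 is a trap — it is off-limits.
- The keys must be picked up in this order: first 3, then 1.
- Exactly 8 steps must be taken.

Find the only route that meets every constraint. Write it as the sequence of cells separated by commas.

12, 11, 8, 5, 6, 3, 2, 1, 4

The waypoints must appear in the order 3, 1, with no cell reused.
Route from 12: left to 11, 2× up (reaching 5), right to 6, up to 3, 2× left (reaching 1), down to 4 — 8 moves in all.
Check: order respected (3 at step 5, 1 at step 7); 8 moves as required.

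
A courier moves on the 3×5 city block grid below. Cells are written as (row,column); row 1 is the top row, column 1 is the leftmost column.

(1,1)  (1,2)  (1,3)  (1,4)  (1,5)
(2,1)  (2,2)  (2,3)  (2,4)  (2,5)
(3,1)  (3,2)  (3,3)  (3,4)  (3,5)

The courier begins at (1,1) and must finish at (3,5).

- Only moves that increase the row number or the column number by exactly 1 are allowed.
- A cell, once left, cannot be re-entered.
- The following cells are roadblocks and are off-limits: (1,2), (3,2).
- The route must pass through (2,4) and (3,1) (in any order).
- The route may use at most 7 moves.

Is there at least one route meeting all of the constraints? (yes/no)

(3,1) is below but to the left of (2,4): going (2,4) → (3,1) would need a leftward move and (3,1) → (2,4) an upward move, so no right/down-only route can visit both required cells.

no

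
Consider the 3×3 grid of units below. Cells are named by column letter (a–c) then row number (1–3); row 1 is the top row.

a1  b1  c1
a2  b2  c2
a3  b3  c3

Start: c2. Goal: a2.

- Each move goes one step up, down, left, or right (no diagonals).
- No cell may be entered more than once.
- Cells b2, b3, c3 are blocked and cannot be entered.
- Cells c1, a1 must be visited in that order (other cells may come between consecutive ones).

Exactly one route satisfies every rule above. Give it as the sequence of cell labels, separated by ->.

The waypoints must appear in the order c1, a1, with no cell reused.
Route from c2: up 1 to c1, left 2 to a1, down 1 to a2 — 4 moves in all.
Check: order respected (c1 at step 1, a1 at step 3).

c2 -> c1 -> b1 -> a1 -> a2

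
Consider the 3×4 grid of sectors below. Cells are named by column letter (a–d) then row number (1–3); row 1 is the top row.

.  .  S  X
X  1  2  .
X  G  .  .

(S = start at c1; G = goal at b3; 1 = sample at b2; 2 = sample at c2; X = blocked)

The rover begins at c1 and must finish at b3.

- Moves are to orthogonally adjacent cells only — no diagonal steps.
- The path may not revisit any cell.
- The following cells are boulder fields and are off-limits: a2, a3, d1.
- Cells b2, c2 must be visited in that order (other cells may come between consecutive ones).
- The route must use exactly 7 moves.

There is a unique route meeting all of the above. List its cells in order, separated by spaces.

c1 b1 b2 c2 d2 d3 c3 b3

The waypoints must appear in the order b2, c2, with no cell reused.
Route from c1: left to b1, down to b2, 2× right (reaching d2), down to d3, 2× left (reaching b3) — 7 moves in all.
Check: order respected (1 at step 2, 2 at step 3); 7 moves as required.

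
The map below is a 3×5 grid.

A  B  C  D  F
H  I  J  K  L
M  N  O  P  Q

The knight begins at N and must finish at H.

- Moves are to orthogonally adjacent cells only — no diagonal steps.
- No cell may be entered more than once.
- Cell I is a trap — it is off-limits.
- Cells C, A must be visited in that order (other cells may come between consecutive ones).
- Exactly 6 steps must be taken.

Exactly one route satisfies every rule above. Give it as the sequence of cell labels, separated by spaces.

N O J C B A H

The waypoints must appear in the order C, A, with no cell reused.
Route from N: right to O, 2× up (reaching C), 2× left (reaching A), down to H — 6 moves in all.
Check: order respected (C at step 3, A at step 5); 6 moves as required.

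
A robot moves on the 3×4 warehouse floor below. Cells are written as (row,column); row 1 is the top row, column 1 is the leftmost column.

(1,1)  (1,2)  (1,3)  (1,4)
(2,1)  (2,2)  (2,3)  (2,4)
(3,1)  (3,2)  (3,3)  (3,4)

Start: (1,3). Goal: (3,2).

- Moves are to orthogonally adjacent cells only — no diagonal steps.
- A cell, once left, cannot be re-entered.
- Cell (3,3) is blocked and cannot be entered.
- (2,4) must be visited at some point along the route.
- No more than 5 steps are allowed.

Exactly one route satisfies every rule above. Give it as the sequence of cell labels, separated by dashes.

(1,3) - (1,4) - (2,4) - (2,3) - (2,2) - (3,2)

The 5-move cap with required stops at (2,4) leaves no slack for detours.
Route from (1,3): right 1 to (1,4), down 1 to (2,4), left 2 to (2,2), down 1 to (3,2) — 5 moves in all.
Check: all required cells visited; 5 ≤ 5 moves.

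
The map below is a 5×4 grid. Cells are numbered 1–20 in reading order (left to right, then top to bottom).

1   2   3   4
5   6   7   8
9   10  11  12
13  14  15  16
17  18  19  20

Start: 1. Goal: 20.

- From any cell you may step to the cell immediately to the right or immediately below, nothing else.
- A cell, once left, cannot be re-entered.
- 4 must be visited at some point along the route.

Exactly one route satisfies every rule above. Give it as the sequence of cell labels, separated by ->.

1 -> 2 -> 3 -> 4 -> 8 -> 12 -> 16 -> 20

Moves only go right or down, so the column and row indices never decrease.
Route from 1: 3× right (reaching 4), 4× down (reaching 20) — 7 moves in all.
Check: all required cells visited.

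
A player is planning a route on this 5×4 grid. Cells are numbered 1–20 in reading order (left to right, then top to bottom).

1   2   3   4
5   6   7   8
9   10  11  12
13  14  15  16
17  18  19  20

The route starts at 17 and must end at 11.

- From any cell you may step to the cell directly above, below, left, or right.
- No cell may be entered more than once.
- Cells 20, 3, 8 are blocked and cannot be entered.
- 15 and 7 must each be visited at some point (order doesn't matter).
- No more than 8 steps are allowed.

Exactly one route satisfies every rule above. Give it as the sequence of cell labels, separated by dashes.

17 - 18 - 19 - 15 - 14 - 10 - 6 - 7 - 11

The budget equals the shortest possible length, so every move has to be on a shortest route through the required cells.
Route from 17: right 2 to 19, up 1 to 15, left 1 to 14, up 2 to 6, right 1 to 7, down 1 to 11 — 8 moves in all.
Check: all required cells visited; 8 ≤ 8 moves.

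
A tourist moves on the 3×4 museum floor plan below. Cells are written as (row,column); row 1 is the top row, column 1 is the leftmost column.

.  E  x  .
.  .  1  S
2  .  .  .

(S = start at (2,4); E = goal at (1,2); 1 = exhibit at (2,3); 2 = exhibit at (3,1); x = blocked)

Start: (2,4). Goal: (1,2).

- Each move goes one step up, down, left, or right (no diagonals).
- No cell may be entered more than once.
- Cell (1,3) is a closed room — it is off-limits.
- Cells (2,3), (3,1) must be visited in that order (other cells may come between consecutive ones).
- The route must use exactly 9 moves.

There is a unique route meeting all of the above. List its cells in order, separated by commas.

(2,4), (3,4), (3,3), (2,3), (2,2), (3,2), (3,1), (2,1), (1,1), (1,2)

The waypoints must appear in the order (2,3), (3,1), with no cell reused.
Route from (2,4): down to (3,4), left to (3,3), up to (2,3), left to (2,2), down to (3,2), left to (3,1), 2× up (reaching (1,1)), right to (1,2) — 9 moves in all.
Check: order respected (1 at step 3, 2 at step 6); 9 moves as required.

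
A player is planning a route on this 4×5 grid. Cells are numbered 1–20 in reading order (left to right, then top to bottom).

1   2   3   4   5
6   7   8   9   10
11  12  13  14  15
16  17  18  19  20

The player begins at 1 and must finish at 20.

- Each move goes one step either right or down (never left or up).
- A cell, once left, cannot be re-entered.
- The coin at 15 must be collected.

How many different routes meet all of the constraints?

15

A right/down-only route from 1 to 20 makes exactly 3 down-moves and 4 right-moves in some order.
With no other constraints that would be C(7,3) = 35 routes.
Split at 15 and multiply the segment counts: 1→15: 15; 15→20: 1; product = 15.
That gives 15 routes.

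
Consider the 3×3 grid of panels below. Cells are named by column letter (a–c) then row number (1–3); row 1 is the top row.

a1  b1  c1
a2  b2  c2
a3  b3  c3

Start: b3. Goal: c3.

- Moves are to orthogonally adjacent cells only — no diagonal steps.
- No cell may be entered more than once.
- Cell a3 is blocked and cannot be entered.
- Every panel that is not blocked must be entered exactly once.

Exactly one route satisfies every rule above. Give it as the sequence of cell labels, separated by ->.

Need to visit all 8 open cells exactly once, starting at b3 and ending at c3.
Cell a2 has only two open neighbours (a1 and b2), so the path must pass straight through it: one of those is the cell it's entered from and the other is where it exits.
Route from b3: up to b2, left to a2, up to a1, 2× right (reaching c1), 2× down (reaching c3) — 7 moves in all.
Check: all 8 open cells covered.

b3 -> b2 -> a2 -> a1 -> b1 -> c1 -> c2 -> c3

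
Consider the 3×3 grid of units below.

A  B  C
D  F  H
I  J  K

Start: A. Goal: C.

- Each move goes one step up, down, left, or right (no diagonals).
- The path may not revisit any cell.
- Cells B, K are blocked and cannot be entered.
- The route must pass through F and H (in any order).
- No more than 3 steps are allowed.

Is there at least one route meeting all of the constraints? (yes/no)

Even ignoring the no-revisit rule, getting from A to C, taking the cheapest ordering A → F → H → C needs at least 2 + 1 + 1 = 4 moves (Manhattan distance per leg), which exceeds the 3-move limit.

no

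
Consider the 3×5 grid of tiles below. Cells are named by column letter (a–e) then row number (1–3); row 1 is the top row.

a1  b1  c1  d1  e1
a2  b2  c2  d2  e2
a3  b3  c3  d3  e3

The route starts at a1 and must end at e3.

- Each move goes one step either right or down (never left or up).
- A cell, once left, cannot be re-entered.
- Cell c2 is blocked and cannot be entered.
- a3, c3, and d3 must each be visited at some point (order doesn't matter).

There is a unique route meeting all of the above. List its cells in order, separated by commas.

a1, a2, a3, b3, c3, d3, e3

Moves only go right or down, so the column and row indices never decrease.
Route from a1: 2× down (reaching a3), 4× right (reaching e3) — 6 moves in all.
Check: all required cells visited.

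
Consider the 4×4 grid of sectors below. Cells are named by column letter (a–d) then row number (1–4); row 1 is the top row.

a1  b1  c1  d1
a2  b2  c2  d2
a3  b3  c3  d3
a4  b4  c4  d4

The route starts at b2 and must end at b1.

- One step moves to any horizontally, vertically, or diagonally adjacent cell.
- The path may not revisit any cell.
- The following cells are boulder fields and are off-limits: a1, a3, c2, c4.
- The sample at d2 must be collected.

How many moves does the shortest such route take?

Any route passes through d2 somewhere between b2 and b1. Summing Chebyshev distances along the two legs (b2 → d2 → b1) gives a lower bound of 2 + 2 = 4 moves.
A route of 4 moves achieves this: b2 → c3 → d2 → c1 → b1.
Since 4 matches the lower bound, it is optimal.

4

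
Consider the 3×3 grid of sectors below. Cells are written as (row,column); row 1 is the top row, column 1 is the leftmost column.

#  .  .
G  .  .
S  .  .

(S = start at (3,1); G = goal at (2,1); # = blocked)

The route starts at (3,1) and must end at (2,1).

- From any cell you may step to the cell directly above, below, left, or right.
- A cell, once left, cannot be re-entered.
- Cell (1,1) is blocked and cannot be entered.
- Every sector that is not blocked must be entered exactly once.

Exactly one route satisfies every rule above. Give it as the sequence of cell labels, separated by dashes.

Need to visit all 8 open cells exactly once, starting at (3,1) and ending at (2,1).
Route from (3,1): 2× right (reaching (3,3)), 2× up (reaching (1,3)), left to (1,2), down to (2,2), left to (2,1) — 7 moves in all.
Check: all 8 open cells covered.

(3,1) - (3,2) - (3,3) - (2,3) - (1,3) - (1,2) - (2,2) - (2,1)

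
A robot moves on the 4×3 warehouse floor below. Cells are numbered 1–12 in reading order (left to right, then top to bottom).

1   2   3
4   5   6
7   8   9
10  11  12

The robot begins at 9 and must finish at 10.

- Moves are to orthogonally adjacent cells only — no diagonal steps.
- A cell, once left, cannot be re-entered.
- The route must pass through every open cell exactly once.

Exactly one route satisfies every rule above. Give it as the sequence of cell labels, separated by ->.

Need to visit all 12 open cells exactly once, starting at 9 and ending at 10.
Cell 12 has only two open neighbours (9 and 11), so the path must pass straight through it: one of those is the cell it's entered from and the other is where it exits.
Route from 9: down 1 to 12, left 1 to 11, up 2 to 5, right 1 to 6, up 1 to 3, left 2 to 1, down 3 to 10 — 11 moves in all.
Check: all 12 open cells covered.

9 -> 12 -> 11 -> 8 -> 5 -> 6 -> 3 -> 2 -> 1 -> 4 -> 7 -> 10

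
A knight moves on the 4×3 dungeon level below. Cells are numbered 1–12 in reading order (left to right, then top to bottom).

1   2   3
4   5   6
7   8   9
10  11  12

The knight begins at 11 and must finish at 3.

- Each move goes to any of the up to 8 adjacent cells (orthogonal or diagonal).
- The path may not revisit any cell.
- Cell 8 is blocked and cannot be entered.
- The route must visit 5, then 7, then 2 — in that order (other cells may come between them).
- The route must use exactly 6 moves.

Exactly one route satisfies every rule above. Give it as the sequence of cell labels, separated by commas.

The waypoints must appear in the order 5, 7, 2, with no cell reused.
Route from 11: up-right to 9, up-left to 5, down-left to 7, up to 4, up-right to 2, right to 3 — 6 moves in all.
Check: order respected (5 at step 2, 7 at step 3, 2 at step 5); 6 moves as required.

11, 9, 5, 7, 4, 2, 3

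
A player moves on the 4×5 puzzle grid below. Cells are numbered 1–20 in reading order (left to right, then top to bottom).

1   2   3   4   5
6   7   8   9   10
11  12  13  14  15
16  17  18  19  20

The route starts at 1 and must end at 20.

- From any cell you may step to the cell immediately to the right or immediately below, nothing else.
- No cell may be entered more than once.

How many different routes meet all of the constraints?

35

A right/down-only route from 1 to 20 makes exactly 3 down-moves and 4 right-moves in some order.
With no other constraints that would be C(7,3) = 35 routes.
That gives 35 routes.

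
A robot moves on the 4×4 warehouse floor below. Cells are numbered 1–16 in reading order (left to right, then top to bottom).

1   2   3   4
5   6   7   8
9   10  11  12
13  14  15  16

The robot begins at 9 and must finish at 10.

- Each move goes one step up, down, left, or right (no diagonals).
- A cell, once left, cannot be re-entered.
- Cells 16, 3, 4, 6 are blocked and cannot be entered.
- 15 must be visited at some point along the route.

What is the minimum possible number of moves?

Any route passes through 15 somewhere between 9 and 10. Summing Manhattan distances along the two legs (9 → 15 → 10) gives a lower bound of 3 + 2 = 5 moves.
A route of 5 moves achieves this: 9 → 13 → 14 → 15 → 11 → 10.
Since 5 matches the lower bound, it is optimal.

5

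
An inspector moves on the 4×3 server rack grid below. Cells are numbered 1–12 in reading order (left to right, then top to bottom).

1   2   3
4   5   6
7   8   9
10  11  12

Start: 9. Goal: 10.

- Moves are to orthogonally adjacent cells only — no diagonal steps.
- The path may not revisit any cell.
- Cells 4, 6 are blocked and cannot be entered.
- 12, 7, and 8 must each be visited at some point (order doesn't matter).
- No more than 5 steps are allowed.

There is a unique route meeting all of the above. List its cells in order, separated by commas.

9, 12, 11, 8, 7, 10

The budget equals the shortest possible length, so every move has to be on a shortest route through the required cells.
Route from 9: down to 12, left to 11, up to 8, left to 7, down to 10 — 5 moves in all.
Check: all required cells visited; 5 ≤ 5 moves.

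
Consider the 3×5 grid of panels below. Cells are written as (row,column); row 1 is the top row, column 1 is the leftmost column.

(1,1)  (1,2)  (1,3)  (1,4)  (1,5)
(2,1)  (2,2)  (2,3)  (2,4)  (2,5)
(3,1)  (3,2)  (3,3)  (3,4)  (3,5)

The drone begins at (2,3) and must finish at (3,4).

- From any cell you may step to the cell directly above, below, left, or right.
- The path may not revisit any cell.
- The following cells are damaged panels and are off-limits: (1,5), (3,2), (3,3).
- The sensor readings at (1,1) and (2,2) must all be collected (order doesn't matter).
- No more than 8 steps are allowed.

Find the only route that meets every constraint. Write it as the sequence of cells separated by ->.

(2,3) -> (2,2) -> (2,1) -> (1,1) -> (1,2) -> (1,3) -> (1,4) -> (2,4) -> (3,4)

The 8-move cap with required stops at (1,1), (2,2) leaves no slack for detours.
Route from (2,3): left 2 to (2,1), up 1 to (1,1), right 3 to (1,4), down 2 to (3,4) — 8 moves in all.
Check: all required cells visited; 8 ≤ 8 moves.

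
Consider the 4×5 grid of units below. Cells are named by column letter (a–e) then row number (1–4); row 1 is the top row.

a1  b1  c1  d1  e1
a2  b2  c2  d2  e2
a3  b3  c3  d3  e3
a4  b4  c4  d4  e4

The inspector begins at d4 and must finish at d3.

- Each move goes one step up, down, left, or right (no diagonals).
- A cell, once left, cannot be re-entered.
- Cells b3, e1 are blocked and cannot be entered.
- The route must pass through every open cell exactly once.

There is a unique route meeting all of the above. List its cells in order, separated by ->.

Need to visit all 18 open cells exactly once, starting at d4 and ending at d3.
Cell e4 has only two open neighbours (e3 and d4), so the path must pass straight through it: one of those is the cell it's entered from and the other is where it exits.
Route from d4: right 1 to e4, up 2 to e2, left 1 to d2, up 1 to d1, left 1 to c1, down 1 to c2, left 1 to b2, up 1 to b1, left 1 to a1, down 3 to a4, right 2 to c4, up 1 to c3, right 1 to d3 — 17 moves in all.
Check: all 18 open cells covered.

d4 -> e4 -> e3 -> e2 -> d2 -> d1 -> c1 -> c2 -> b2 -> b1 -> a1 -> a2 -> a3 -> a4 -> b4 -> c4 -> c3 -> d3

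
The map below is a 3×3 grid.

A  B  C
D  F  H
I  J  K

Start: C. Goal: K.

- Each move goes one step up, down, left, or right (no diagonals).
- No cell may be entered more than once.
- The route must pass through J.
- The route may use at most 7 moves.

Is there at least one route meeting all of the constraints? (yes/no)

yes

One route that works: C → H → F → J → K.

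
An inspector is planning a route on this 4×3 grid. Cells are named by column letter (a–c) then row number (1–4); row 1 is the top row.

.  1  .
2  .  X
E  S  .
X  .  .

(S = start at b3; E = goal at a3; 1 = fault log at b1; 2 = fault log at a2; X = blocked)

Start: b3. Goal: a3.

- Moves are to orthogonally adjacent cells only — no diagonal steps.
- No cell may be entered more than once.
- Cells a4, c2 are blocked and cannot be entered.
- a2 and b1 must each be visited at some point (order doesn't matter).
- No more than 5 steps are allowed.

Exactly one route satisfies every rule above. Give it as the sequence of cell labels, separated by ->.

b3 -> b2 -> b1 -> a1 -> a2 -> a3

The budget equals the shortest possible length, so every move has to be on a shortest route through the required cells.
Route from b3: up 2 to b1, left 1 to a1, down 2 to a3 — 5 moves in all.
Check: all required cells visited; 5 ≤ 5 moves.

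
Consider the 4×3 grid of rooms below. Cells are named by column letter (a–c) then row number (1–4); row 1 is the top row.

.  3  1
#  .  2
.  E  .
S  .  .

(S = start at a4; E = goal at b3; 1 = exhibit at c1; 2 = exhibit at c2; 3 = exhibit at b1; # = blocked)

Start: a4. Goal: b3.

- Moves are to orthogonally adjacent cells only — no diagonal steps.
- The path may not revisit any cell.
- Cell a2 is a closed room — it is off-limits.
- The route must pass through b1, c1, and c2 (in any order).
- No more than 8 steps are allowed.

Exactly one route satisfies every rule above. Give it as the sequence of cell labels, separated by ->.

The 8-move cap with required stops at b1, c1, c2 leaves no slack for detours.
Route from a4: 2× right (reaching c4), 3× up (reaching c1), left to b1, 2× down (reaching b3) — 8 moves in all.
Check: all required cells visited; 8 ≤ 8 moves.

a4 -> b4 -> c4 -> c3 -> c2 -> c1 -> b1 -> b2 -> b3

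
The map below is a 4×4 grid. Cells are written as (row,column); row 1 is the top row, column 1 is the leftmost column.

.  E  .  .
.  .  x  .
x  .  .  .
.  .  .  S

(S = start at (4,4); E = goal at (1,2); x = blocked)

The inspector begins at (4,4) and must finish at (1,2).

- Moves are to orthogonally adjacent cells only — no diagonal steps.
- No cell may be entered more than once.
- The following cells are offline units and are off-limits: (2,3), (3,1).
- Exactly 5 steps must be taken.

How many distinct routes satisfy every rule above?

Need simple routes of exactly 5 moves from (4,4) to (1,2) (Manhattan distance 5, so 0 moves are spent on a detour and 0 undoing it).
Enumerating: (4,4) (3,4) (2,4) (1,4) (1,3) (1,2) | (4,4) (3,4) (3,3) (3,2) (2,2) (1,2) | (4,4) (4,3) (3,3) (3,2) (2,2) (1,2) | (4,4) (4,3) (4,2) (3,2) (2,2) (1,2).
That gives 4 routes.

4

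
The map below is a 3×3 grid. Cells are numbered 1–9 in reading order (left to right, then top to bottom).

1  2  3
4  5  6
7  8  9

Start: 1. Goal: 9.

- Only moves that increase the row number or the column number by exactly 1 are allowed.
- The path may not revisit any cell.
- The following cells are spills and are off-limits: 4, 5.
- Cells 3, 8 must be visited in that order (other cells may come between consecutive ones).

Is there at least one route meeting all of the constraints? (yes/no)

no

8 lies to the left of 3, so going from 3 to 8 would need a leftward move — but moves only go right/down, so 3 cannot be visited before 8.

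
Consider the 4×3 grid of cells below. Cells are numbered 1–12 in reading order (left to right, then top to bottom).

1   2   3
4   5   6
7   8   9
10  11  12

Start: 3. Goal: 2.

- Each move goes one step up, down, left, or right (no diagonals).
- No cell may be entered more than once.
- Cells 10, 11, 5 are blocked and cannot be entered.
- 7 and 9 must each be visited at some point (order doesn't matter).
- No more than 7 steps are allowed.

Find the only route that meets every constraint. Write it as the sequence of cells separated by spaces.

The budget equals the shortest possible length, so every move has to be on a shortest route through the required cells.
Route from 3: 2× down (reaching 9), 2× left (reaching 7), 2× up (reaching 1), right to 2 — 7 moves in all.
Check: all required cells visited; 7 ≤ 7 moves.

3 6 9 8 7 4 1 2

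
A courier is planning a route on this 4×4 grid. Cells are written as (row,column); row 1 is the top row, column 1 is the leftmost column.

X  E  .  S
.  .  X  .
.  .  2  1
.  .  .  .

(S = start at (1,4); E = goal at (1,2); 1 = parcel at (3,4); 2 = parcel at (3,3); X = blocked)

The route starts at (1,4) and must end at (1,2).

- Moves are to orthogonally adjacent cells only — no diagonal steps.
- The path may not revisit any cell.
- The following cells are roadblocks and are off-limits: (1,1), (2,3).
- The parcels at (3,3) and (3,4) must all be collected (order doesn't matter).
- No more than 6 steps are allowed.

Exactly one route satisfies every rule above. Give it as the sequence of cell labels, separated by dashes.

(1,4) - (2,4) - (3,4) - (3,3) - (3,2) - (2,2) - (1,2)

Any route must reach (3,3) and (3,4) and still end at (1,2) within 6 moves, so the order of the required stops is forced.
Route from (1,4): 2× down (reaching (3,4)), 2× left (reaching (3,2)), 2× up (reaching (1,2)) — 6 moves in all.
Check: all required cells visited; 6 ≤ 6 moves.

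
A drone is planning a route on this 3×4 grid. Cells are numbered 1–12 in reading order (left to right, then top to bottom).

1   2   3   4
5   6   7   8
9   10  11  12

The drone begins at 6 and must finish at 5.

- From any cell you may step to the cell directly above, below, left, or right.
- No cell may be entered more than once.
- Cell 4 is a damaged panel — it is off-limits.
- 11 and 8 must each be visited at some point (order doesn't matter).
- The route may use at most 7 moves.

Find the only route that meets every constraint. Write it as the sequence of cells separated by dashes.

6 - 7 - 8 - 12 - 11 - 10 - 9 - 5

Any route must reach 11 and 8 and still end at 5 within 7 moves, so the order of the required stops is forced.
Route from 6: right 2 to 8, down 1 to 12, left 3 to 9, up 1 to 5 — 7 moves in all.
Check: all required cells visited; 7 ≤ 7 moves.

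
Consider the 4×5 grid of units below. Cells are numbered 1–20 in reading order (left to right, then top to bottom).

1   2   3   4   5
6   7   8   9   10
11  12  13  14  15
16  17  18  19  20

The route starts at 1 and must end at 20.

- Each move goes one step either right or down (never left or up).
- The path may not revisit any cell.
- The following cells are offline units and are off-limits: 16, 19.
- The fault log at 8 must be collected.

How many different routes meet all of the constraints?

A right/down-only route from 1 to 20 makes exactly 3 down-moves and 4 right-moves in some order.
With no other constraints that would be C(7,3) = 35 routes.
Split at 8 and multiply the segment counts (each segment already excludes blocked cells): 1→8: 3; 8→20: 3; product = 9.
That gives 9 routes.

9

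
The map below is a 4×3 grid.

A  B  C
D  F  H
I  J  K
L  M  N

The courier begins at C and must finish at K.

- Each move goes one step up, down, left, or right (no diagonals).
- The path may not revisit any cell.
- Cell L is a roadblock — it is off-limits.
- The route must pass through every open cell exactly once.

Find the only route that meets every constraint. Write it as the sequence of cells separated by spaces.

Need to visit all 11 open cells exactly once, starting at C and ending at K.
Route from C: down 1 to H, left 1 to F, up 1 to B, left 1 to A, down 2 to I, right 1 to J, down 1 to M, right 1 to N, up 1 to K — 10 moves in all.
Check: all 11 open cells covered.

C H F B A D I J M N K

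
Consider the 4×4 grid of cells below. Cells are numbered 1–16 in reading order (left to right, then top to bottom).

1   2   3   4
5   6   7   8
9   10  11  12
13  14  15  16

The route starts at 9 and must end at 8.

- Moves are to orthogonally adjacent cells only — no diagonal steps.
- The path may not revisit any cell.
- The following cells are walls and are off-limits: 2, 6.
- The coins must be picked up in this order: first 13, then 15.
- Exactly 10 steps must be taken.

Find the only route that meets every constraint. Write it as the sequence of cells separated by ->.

The waypoints must appear in the order 13, 15, with no cell reused.
Route from 9: down 1 to 13, right 3 to 16, up 1 to 12, left 1 to 11, up 2 to 3, right 1 to 4, down 1 to 8 — 10 moves in all.
Check: order respected (13 at step 1, 15 at step 3); 10 moves as required.

9 -> 13 -> 14 -> 15 -> 16 -> 12 -> 11 -> 7 -> 3 -> 4 -> 8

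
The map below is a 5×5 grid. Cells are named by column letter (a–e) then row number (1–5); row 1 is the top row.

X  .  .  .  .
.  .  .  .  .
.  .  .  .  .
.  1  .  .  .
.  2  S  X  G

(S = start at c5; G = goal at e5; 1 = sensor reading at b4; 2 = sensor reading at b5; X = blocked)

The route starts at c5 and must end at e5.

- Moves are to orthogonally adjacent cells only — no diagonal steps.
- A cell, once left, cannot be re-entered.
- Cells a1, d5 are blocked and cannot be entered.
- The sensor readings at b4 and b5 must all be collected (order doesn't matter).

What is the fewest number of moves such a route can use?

Any route passes through b4 and b5 in some order between c5 and e5. Summing Manhattan distances along each leg and taking the cheapest ordering (c5 → b4 → b5 → e5) gives a lower bound of 2 + 1 + 3 = 6 moves.
A route of 6 moves achieves this: c5 → b5 → b4 → c4 → d4 → e4 → e5.
Since 6 matches the lower bound, it is optimal.

6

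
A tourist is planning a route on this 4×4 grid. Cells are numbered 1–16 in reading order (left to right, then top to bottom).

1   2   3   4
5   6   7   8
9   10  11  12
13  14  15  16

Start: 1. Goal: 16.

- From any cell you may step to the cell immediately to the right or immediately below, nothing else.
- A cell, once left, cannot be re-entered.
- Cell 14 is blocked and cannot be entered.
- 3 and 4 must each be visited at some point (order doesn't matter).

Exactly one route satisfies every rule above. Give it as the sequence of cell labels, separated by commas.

1, 2, 3, 4, 8, 12, 16

Moves only go right or down, so the column and row indices never decrease.
Route from 1: 3× right (reaching 4), 3× down (reaching 16) — 6 moves in all.
Check: all required cells visited.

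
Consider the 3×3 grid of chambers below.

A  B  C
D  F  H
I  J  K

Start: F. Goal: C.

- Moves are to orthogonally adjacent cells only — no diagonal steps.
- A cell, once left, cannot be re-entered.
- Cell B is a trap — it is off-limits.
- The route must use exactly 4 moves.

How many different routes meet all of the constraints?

1

Need simple routes of exactly 4 moves from F to C (Manhattan distance 2, so 1 moves are spent on a detour and 1 undoing it).
Enumerating: F J K H C.
That gives 1 route.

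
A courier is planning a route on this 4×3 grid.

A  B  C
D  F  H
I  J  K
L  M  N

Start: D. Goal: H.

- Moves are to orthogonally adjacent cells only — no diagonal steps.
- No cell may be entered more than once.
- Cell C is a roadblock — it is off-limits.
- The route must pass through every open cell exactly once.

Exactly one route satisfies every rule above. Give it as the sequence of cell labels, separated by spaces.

Need to visit all 11 open cells exactly once, starting at D and ending at H.
Cell B has only two open neighbours (F and A), so the path must pass straight through it: one of those is the cell it's entered from and the other is where it exits.
Route from D: up to A, right to B, 2× down (reaching J), left to I, down to L, 2× right (reaching N), 2× up (reaching H) — 10 moves in all.
Check: all 11 open cells covered.

D A B F J I L M N K H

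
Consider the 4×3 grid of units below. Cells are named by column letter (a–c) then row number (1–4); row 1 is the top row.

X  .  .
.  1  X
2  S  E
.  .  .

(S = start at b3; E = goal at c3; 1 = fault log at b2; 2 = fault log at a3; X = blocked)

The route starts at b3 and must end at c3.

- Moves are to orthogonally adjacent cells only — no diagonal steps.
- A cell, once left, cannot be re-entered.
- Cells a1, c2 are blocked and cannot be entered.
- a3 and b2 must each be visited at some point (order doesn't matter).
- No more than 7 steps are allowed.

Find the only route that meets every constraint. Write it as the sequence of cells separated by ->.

The budget equals the shortest possible length, so every move has to be on a shortest route through the required cells.
Route from b3: up to b2, left to a2, 2× down (reaching a4), 2× right (reaching c4), up to c3 — 7 moves in all.
Check: all required cells visited; 7 ≤ 7 moves.

b3 -> b2 -> a2 -> a3 -> a4 -> b4 -> c4 -> c3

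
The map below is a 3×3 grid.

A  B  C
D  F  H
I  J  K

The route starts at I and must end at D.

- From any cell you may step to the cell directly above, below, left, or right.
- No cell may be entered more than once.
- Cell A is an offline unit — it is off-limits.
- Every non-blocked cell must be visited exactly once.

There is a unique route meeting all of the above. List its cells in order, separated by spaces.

Need to visit all 8 open cells exactly once, starting at I and ending at D.
Cell K has only two open neighbours (H and J), so the path must pass straight through it: one of those is the cell it's entered from and the other is where it exits.
Route from I: right 2 to K, up 2 to C, left 1 to B, down 1 to F, left 1 to D — 7 moves in all.
Check: all 8 open cells covered.

I J K H C B F D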